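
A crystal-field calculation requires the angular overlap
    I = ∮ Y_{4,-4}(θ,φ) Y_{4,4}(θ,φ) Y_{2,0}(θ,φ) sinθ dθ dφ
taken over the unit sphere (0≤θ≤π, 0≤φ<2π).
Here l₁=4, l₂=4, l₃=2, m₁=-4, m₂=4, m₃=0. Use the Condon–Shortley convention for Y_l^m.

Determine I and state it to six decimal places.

Checks pass: Σm=0; 10 even; l₃=2∈[0,8].
(2·4+1)(2·4+1)(2·2+1) = 405
Δ: 6! 2! 2! / 11! → 1/13860
sum: t=2:+1/192 t=3:−1/36 t=4:+1/192 = -5/288
3j²(4 4 2; 0 0 0) = Δ·Π!·Σ² = 20/693  (sign -1)
sum: t=6:+1/2880 = 1/2880
3j²(4 4 2; -4 4 0) = Δ·Π!·Σ² = 28/495  (sign +1)
combine: 4πI² = 405·20/693·28/495 = 80/121
take √, sign -1: I = -0.22937568

-0.229376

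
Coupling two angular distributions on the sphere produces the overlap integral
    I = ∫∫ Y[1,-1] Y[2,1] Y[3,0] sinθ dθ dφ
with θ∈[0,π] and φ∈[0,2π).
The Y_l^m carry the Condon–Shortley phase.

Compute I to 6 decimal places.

Rules hold: Σm=0, L=6 even, 1≤3≤3.
N = 3·5·7 = 105
Δ = 0!·2!·4!/7! = 1/105
Racah Σ t=0..0: t=0:+1/4 = 1/4
⇒ 3j(1 2 3; 0 0 0)² = 3/35, sgn -1
Racah Σ t=0..0: t=0:+1/12 = 1/12
⇒ 3j(1 2 3; -1 1 0)² = 1/35, sgn -1
4πI² = N·(3j₀)²·(3jₘ)² = 9/35
I = +1·√(0.257143/4π) = 0.14304817

0.143048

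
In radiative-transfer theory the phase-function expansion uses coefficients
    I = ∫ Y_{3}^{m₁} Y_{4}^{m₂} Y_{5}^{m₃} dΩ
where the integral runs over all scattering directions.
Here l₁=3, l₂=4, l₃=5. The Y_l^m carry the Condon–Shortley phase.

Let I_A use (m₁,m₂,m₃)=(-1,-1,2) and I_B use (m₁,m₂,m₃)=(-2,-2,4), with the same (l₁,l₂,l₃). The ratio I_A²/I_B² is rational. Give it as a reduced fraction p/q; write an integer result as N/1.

Shared (l₁,l₂,l₃)=(3,4,5): N and (l;000)² cancel in I_A²/I_B².
A: Δ = 2!·4!·6!/13! = 1/180180; Racah Σ t=0..2: t=0:+1/1728 t=1:−1/288 t=2:+1/960 = -1/540; ⇒ 3j(3 4 5; -1 -1 2)² = 128/6435, sgn +1
B: Δ = 2!·4!·6!/13! = 1/180180; Racah Σ t=1..2: t=1:−1/2880 t=2:+1/8640 = -1/4320; ⇒ 3j(3 4 5; -2 -2 4)² = 8/429, sgn +1
I_A²/I_B² = (128/6435)/(8/429) = 16/15

16/15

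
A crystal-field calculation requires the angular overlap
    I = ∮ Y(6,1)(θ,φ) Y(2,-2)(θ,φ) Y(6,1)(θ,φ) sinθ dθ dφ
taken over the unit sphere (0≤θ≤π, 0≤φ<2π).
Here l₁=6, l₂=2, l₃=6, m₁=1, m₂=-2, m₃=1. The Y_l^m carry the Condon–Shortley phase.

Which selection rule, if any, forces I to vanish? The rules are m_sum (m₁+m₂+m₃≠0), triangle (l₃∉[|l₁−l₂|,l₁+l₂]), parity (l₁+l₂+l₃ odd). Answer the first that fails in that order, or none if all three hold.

none

m₁+m₂+m₃ = 1 − 2 + 1 = 0  ✓
triangle: |6−2|=4 ≤ l₃=6 ≤ 6+2=8  ✓
parity: l₁+l₂+l₃ = 14 is even  ✓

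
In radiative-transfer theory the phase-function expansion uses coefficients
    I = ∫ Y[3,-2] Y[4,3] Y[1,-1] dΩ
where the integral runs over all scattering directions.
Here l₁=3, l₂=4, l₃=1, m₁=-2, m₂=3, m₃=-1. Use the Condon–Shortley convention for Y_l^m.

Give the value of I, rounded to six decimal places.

Checks pass: Σm=0; 8 even; l₃=1∈[1,7].
(2·3+1)(2·4+1)(2·1+1) = 189
Δ: 6! 0! 2! / 9! → 1/252
sum: t=3:−1/36 = -1/36
3j²(3 4 1; 0 0 0) = Δ·Π!·Σ² = 4/63  (sign +1)
sum: t=5:−1/240 = -1/240
3j²(3 4 1; -2 3 -1) = Δ·Π!·Σ² = 1/12  (sign -1)
combine: 4πI² = 189·4/63·1/12 = 1/1
take √, sign -1: I = -0.28209479

-0.282095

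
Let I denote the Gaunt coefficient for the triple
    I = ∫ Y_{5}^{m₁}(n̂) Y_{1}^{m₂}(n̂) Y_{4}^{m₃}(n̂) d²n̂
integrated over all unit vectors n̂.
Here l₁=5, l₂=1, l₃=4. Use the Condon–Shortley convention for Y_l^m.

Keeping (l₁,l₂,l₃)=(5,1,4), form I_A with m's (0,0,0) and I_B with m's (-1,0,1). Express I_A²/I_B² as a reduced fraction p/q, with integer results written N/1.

Shared (l₁,l₂,l₃)=(5,1,4): N and (l;000)² cancel in I_A²/I_B².
A: Δ = 2!·8!·0!/11! = 1/495; Racah Σ t=1..1: t=1:−1/576 = -1/576; ⇒ 3j(5 1 4; 0 0 0)² = 5/99, sgn -1
B: Δ = 2!·8!·0!/11! = 1/495; Racah Σ t=1..1: t=1:−1/720 = -1/720; ⇒ 3j(5 1 4; -1 0 1)² = 8/165, sgn +1
I_A²/I_B² = (5/99)/(8/165) = 25/24

25/24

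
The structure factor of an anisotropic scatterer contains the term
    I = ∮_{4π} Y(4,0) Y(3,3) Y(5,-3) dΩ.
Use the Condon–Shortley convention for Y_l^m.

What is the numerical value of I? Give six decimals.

0.196280

Rules hold: Σm=0, L=12 even, 1≤5≤7.
N = 9·7·11 = 693
Δ = 2!·6!·4!/13! = 1/180180
Racah Σ t=0..2: t=0:+1/576 t=1:−1/144 t=2:+1/576 = -1/288
⇒ 3j(4 3 5; 0 0 0)² = 20/1001, sgn +1
Racah Σ t=2..2: t=2:+1/2304 = 1/2304
⇒ 3j(4 3 5; 0 3 -3)² = 5/143, sgn +1
4πI² = N·(3j₀)²·(3jₘ)² = 900/1859
I = +1·√(0.484131/4π) = 0.19628026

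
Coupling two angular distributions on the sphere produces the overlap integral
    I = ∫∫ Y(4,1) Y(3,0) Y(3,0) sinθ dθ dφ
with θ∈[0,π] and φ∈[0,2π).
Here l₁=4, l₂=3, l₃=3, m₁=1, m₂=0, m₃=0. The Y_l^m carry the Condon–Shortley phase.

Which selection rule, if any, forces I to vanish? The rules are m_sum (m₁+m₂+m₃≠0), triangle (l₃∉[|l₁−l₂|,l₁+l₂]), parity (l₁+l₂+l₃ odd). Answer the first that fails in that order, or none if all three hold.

m₁+m₂+m₃ = 1 + 0 + 0 = 1  ✗
triangle: |4−3|=1 ≤ l₃=3 ≤ 4+3=7
parity: l₁+l₂+l₃ = 10 is even

m_sum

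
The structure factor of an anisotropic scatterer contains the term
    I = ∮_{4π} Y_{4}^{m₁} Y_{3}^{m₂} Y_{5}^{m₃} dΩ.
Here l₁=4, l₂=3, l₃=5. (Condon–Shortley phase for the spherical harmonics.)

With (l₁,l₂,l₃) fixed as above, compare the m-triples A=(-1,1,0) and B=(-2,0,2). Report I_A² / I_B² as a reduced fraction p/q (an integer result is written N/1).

5/28

Shared (l₁,l₂,l₃)=(4,3,5): N and (l;000)² cancel in I_A²/I_B².
A: Δ = 2!·6!·4!/13! = 1/180180; Racah Σ t=0..2: t=0:+1/5760 t=1:−1/288 t=2:+1/288 = 1/5760; ⇒ 3j(4 3 5; -1 1 0)² = 1/12012, sgn -1
B: Δ = 2!·6!·4!/13! = 1/180180; Racah Σ t=0..2: t=0:+1/8640 t=1:−1/480 t=2:+1/576 = -1/4320; ⇒ 3j(4 3 5; -2 0 2)² = 1/2145, sgn +1
I_A²/I_B² = (1/12012)/(1/2145) = 5/28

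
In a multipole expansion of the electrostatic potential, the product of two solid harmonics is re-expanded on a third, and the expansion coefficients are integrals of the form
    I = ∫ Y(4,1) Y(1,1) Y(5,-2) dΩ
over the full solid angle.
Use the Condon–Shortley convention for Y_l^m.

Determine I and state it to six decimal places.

0.225034

m-sum 0 ✓  L=10 even ✓  3≤5≤5 ✓
Π(2lᵢ+1) = 9×3×11 = 297
triangle coeff Δ(4,1,5) = 1/495
Σ_t [0,0]: t=0:+1/576 = 1/576
(3j)²=5/99 [(4 1 5; 0 0 0)], sign=-1
Σ_t [0,0]: t=0:+1/1440 = 1/1440
(3j)²=7/165 [(4 1 5; 1 1 -2)], sign=-1
⇒ 4πI² = 7/11
I = (+1)√(7/11/(4π)) = 0.22503380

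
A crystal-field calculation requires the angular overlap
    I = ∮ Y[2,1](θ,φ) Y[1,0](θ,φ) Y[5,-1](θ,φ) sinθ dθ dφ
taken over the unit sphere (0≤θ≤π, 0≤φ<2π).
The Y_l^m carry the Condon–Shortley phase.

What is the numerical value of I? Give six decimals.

|2−1|≤5≤2+1 violated ⇒ I = 0

0.000000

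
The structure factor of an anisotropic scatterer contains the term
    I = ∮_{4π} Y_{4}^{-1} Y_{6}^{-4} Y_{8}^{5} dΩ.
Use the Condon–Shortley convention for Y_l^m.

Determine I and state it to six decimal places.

-0.007283

Rules hold: Σm=0, L=18 even, 2≤8≤10.
N = 9·13·17 = 1989
Δ = 2!·6!·10!/19! = 1/23279256
Racah Σ t=0..2: t=0:+1/1658880 t=1:−1/518400 t=2:+1/1658880 = -1/1382400
⇒ 3j(4 6 8; 0 0 0)² = 504/46189, sgn -1
Racah Σ t=0..2: t=0:+1/19353600 t=1:−1/17418240 t=2:+1/261273600 = -1/522547200
⇒ 3j(4 6 8; -1 -4 5)² = 5/162792, sgn +1
4πI² = N·(3j₀)²·(3jₘ)² = 45/67507
I = -1·√(0.000666598/4π) = -0.00728328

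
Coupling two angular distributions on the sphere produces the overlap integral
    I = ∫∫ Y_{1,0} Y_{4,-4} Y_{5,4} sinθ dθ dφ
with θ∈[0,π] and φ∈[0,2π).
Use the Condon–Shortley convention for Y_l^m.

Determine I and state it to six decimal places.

m-sum 0 ✓  L=10 even ✓  3≤5≤5 ✓
Π(2lᵢ+1) = 3×9×11 = 297
triangle coeff Δ(1,4,5) = 1/495
Σ_t [0,0]: t=0:+1/576 = 1/576
(3j)²=5/99 [(1 4 5; 0 0 0)], sign=-1
Σ_t [0,0]: t=0:+1/40320 = 1/40320
(3j)²=1/55 [(1 4 5; 0 -4 4)], sign=-1
⇒ 4πI² = 3/11
I = (+1)√(3/11/(4π)) = 0.14731920

0.147319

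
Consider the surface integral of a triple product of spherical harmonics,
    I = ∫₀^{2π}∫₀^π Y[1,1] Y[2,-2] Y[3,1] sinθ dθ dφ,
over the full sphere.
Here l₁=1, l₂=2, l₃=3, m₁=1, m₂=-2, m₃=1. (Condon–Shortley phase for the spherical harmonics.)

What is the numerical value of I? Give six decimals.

m-sum 0 ✓  L=6 even ✓  1≤3≤3 ✓
Π(2lᵢ+1) = 3×5×7 = 105
triangle coeff Δ(1,2,3) = 1/105
Σ_t [0,0]: t=0:+1/4 = 1/4
(3j)²=3/35 [(1 2 3; 0 0 0)], sign=-1
Σ_t [0,0]: t=0:+1/48 = 1/48
(3j)²=1/105 [(1 2 3; 1 -2 1)], sign=+1
⇒ 4πI² = 3/35
I = (-1)√(3/35/(4π)) = -0.08258890

-0.082589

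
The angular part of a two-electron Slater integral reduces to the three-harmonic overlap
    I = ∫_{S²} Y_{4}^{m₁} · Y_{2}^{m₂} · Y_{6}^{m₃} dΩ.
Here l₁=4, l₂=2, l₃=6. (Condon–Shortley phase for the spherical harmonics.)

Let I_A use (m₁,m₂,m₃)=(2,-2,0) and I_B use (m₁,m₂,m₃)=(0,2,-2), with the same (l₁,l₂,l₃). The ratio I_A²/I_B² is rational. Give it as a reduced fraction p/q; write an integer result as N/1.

l's match ⇒ only the (l;m) 3-j factors differ between A and B.
A: triangle coeff Δ(4,2,6) = 1/6435; Σ_t [0,0]: t=0:+1/34560 = 1/34560; (3j)²=1/429 [(4 2 6; 2 -2 0)], sign=+1
B: triangle coeff Δ(4,2,6) = 1/6435; Σ_t [0,0]: t=0:+1/13824 = 1/13824; (3j)²=14/1287 [(4 2 6; 0 2 -2)], sign=+1
I_A²/I_B² = (1/429)/(14/1287) = 3/14

3/14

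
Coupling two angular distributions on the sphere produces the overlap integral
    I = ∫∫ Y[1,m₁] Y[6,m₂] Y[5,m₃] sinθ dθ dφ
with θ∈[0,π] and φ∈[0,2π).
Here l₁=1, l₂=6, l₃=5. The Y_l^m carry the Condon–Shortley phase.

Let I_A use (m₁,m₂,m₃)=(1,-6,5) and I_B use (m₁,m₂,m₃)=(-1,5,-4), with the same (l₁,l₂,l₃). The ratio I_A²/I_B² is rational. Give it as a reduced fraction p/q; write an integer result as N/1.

Same 1,6,5: normalisation and zero-m 3j drop out of the ratio.
A: Δ: 2! 0! 10! / 13! → 1/858; sum: t=0:+1/7257600 = 1/7257600; 3j²(1 6 5; 1 -6 5) = Δ·Π!·Σ² = 1/13  (sign +1)
B: Δ: 2! 0! 10! / 13! → 1/858; sum: t=2:+1/725760 = 1/725760; 3j²(1 6 5; -1 5 -4) = Δ·Π!·Σ² = 5/78  (sign -1)
I_A²/I_B² = (1/13)/(5/78) = 6/5

6/5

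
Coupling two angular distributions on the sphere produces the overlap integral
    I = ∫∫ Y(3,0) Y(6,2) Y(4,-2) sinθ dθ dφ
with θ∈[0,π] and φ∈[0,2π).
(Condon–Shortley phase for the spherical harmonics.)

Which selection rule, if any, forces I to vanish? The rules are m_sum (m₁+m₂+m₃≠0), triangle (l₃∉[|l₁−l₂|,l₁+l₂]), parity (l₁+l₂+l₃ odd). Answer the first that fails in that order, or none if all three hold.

Σmᵢ = 0  ✓
l₃∈[|l₁−l₂|,l₁+l₂]=[3,9], have l₃=4  ✓
Σlᵢ = 13 ⇒ odd  ✗

parity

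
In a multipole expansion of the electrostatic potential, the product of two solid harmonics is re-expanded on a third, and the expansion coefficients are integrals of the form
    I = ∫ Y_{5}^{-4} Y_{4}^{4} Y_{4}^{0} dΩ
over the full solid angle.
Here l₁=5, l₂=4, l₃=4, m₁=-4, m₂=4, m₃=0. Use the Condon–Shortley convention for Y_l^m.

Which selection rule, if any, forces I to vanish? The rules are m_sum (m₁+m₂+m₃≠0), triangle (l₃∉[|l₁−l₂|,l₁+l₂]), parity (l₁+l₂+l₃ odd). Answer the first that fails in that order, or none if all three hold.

parity

m₁+m₂+m₃ = -4 + 4 + 0 = 0  ✓
triangle: |5−4|=1 ≤ l₃=4 ≤ 5+4=9  ✓
parity: l₁+l₂+l₃ = 13 is odd  ✗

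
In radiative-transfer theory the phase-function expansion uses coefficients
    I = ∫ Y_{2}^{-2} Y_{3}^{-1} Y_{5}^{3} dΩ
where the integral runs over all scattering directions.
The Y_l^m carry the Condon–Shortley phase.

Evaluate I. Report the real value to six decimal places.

m-sum 0 ✓  L=10 even ✓  1≤5≤5 ✓
Π(2lᵢ+1) = 5×7×11 = 385
triangle coeff Δ(2,3,5) = 1/2310
Σ_t [0,0]: t=0:+1/144 = 1/144
(3j)²=10/231 [(2 3 5; 0 0 0)], sign=-1
Σ_t [0,0]: t=0:+1/1152 = 1/1152
(3j)²=1/33 [(2 3 5; -2 -1 3)], sign=+1
⇒ 4πI² = 50/99
I = (-1)√(50/99/(4π)) = -0.20047604

-0.200476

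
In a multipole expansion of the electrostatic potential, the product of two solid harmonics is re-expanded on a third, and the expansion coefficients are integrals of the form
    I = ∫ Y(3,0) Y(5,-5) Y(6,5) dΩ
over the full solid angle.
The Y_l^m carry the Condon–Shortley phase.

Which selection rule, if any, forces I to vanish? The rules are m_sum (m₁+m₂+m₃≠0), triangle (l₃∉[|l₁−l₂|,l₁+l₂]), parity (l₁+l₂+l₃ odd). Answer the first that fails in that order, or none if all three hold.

none

m₁+m₂+m₃ = 0 − 5 + 5 = 0  ✓
triangle: |3−5|=2 ≤ l₃=6 ≤ 3+5=8  ✓
parity: l₁+l₂+l₃ = 14 is even  ✓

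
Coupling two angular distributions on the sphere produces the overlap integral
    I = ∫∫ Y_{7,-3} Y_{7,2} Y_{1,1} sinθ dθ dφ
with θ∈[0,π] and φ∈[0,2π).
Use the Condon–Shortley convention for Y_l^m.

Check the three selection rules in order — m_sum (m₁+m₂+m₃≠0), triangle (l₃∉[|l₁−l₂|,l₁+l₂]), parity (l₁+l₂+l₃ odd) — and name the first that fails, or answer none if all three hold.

parity

m₁+m₂+m₃ = -3 + 2 + 1 = 0  ✓
triangle: |7−7|=0 ≤ l₃=1 ≤ 7+7=14  ✓
parity: l₁+l₂+l₃ = 15 is odd  ✗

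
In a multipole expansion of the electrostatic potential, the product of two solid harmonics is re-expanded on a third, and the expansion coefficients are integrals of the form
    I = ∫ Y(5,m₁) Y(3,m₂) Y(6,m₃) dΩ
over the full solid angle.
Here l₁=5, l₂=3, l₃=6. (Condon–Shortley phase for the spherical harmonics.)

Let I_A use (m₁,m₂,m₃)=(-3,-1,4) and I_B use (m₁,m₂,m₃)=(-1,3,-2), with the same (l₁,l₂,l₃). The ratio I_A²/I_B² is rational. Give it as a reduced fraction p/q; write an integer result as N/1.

3/7

l's match ⇒ only the (l;m) 3-j factors differ between A and B.
A: triangle coeff Δ(5,3,6) = 1/675675; Σ_t [0,2]: t=0:+1/322560 t=1:−1/30240 t=2:+1/69120 = -1/64512; (3j)²=10/1001 [(5 3 6; -3 -1 4)], sign=-1
B: triangle coeff Δ(5,3,6) = 1/675675; Σ_t [2,2]: t=2:+1/27648 = 1/27648; (3j)²=10/429 [(5 3 6; -1 3 -2)], sign=+1
I_A²/I_B² = (10/1001)/(10/429) = 3/7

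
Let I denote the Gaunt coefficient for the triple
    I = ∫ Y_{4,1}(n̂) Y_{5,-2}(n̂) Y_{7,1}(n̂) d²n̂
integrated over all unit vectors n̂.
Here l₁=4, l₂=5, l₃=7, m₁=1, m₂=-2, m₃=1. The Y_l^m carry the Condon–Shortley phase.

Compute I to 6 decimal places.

0.070568

Checks pass: Σm=0; 16 even; l₃=7∈[1,9].
(2·4+1)(2·5+1)(2·7+1) = 1485
Δ: 2! 6! 8! / 17! → 1/6126120
sum: t=0:+1/69120 t=1:−1/20736 t=2:+1/69120 = -1/51840
3j²(4 5 7; 0 0 0) = Δ·Π!·Σ² = 280/21879  (sign +1)
sum: t=0:+1/51840 t=1:−1/69120 t=2:+1/1209600 = 41/7257600
3j²(4 5 7; 1 -2 1) = Δ·Π!·Σ² = 1681/510510  (sign +1)
combine: 4πI² = 1485·280/21879·1681/510510 = 33620/537251
take √, sign +1: I = 0.07056759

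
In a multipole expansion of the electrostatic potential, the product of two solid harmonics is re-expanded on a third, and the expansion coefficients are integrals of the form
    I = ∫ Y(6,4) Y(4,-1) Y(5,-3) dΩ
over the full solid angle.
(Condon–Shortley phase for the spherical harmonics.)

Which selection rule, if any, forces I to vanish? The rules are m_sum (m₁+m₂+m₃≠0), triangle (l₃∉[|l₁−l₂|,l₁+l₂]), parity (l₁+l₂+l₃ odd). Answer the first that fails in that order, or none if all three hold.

parity

m₁+m₂+m₃ = 4 − 1 − 3 = 0  ✓
triangle: |6−4|=2 ≤ l₃=5 ≤ 6+4=10  ✓
parity: l₁+l₂+l₃ = 15 is odd  ✗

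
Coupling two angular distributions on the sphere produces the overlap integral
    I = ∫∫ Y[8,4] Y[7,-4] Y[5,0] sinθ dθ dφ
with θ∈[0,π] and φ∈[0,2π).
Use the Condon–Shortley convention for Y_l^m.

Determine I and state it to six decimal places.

-0.123255

m-sum 0 ✓  L=20 even ✓  1≤5≤15 ✓
Π(2lᵢ+1) = 17×15×11 = 2805
triangle coeff Δ(8,7,5) = 1/814773960
Σ_t [3,7]: t=3:−1/87091200 t=4:+1/4976640 t=5:−1/2073600 t=6:+1/4976640 t=7:−1/87091200 = -1/9676800
(3j)²=360/46189 [(8 7 5; 0 0 0)], sign=+1
Σ_t [0,3]: t=0:+1/1045094400 t=1:−1/52254720 t=2:+1/23224320 t=3:−1/87091200 = 1/74649600
(3j)²=110/12597 [(8 7 5; 4 -4 0)], sign=-1
⇒ 4πI² = 198000/1037153
I = (-1)√(198000/1037153/(4π)) = -0.12325548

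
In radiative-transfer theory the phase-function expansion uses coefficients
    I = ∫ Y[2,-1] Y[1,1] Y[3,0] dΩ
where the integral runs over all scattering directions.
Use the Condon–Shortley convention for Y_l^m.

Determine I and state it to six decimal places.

m-sum 0 ✓  L=6 even ✓  1≤3≤3 ✓
Π(2lᵢ+1) = 5×3×7 = 105
triangle coeff Δ(2,1,3) = 1/105
Σ_t [0,0]: t=0:+1/4 = 1/4
(3j)²=3/35 [(2 1 3; 0 0 0)], sign=-1
Σ_t [0,0]: t=0:+1/12 = 1/12
(3j)²=1/35 [(2 1 3; -1 1 0)], sign=-1
⇒ 4πI² = 9/35
I = (+1)√(9/35/(4π)) = 0.14304817

0.143048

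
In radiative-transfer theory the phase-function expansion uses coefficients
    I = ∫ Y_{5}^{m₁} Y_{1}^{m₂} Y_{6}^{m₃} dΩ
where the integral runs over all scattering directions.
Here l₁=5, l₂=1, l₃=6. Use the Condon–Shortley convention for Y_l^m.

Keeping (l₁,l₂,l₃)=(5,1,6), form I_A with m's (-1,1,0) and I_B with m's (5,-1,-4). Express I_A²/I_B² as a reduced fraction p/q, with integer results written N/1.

l's match ⇒ only the (l;m) 3-j factors differ between A and B.
A: triangle coeff Δ(5,1,6) = 1/858; Σ_t [0,0]: t=0:+1/34560 = 1/34560; (3j)²=5/286 [(5 1 6; -1 1 0)], sign=+1
B: triangle coeff Δ(5,1,6) = 1/858; Σ_t [0,0]: t=0:+1/7257600 = 1/7257600; (3j)²=1/858 [(5 1 6; 5 -1 -4)], sign=+1
I_A²/I_B² = (5/286)/(1/858) = 15/1

15/1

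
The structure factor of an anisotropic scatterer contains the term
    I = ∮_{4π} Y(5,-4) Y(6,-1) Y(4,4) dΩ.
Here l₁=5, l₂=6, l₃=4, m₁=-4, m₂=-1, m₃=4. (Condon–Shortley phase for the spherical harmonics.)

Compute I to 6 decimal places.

Σmᵢ = -1 ≠ 0, so the φ-integral vanishes; I = 0

0.000000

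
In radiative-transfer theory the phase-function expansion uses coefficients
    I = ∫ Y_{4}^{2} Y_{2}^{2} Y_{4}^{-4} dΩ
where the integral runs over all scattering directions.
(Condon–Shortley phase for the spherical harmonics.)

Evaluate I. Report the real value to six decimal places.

-0.106180

m-sum 0 ✓  L=10 even ✓  2≤4≤6 ✓
Π(2lᵢ+1) = 9×5×9 = 405
triangle coeff Δ(4,2,4) = 1/13860
Σ_t [0,2]: t=0:+1/192 t=1:−1/36 t=2:+1/192 = -5/288
(3j)²=20/693 [(4 2 4; 0 0 0)], sign=-1
Σ_t [2,2]: t=2:+1/2880 = 1/2880
(3j)²=2/165 [(4 2 4; 2 2 -4)], sign=+1
⇒ 4πI² = 120/847
I = (-1)√(120/847/(4π)) = -0.10618031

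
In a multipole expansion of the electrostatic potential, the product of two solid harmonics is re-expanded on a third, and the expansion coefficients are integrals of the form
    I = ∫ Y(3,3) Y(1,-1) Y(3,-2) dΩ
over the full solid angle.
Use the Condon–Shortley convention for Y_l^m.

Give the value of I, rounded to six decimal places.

Σlᵢ=7 odd — θ-integrand is odd under cosθ→−cosθ; I=0

0.000000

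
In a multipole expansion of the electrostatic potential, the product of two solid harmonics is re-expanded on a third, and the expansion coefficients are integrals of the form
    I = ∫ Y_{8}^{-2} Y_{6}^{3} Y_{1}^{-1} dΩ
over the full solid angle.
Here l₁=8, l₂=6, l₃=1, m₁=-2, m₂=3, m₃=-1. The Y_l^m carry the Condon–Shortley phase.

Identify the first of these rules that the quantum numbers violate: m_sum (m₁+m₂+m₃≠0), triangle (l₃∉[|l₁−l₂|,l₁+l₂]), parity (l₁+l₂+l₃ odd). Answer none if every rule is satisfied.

Σmᵢ = 0  ✓
l₃∈[|l₁−l₂|,l₁+l₂]=[2,14], have l₃=1  ✗
Σlᵢ = 15 ⇒ odd

triangle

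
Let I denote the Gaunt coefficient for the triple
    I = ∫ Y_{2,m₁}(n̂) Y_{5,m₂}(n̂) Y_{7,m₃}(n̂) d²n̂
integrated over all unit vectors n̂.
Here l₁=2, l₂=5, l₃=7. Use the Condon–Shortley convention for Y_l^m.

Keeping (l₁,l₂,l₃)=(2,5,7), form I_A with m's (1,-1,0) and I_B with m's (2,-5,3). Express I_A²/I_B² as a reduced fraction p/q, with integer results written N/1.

245/1

Same 2,5,7: normalisation and zero-m 3j drop out of the ratio.
A: Δ: 0! 4! 10! / 15! → 1/15015; sum: t=0:+1/103680 = 1/103680; 3j²(2 5 7; 1 -1 0) = Δ·Π!·Σ² = 7/429  (sign -1)
B: Δ: 0! 4! 10! / 15! → 1/15015; sum: t=0:+1/87091200 = 1/87091200; 3j²(2 5 7; 2 -5 3) = Δ·Π!·Σ² = 1/15015  (sign +1)
I_A²/I_B² = (7/429)/(1/15015) = 245/1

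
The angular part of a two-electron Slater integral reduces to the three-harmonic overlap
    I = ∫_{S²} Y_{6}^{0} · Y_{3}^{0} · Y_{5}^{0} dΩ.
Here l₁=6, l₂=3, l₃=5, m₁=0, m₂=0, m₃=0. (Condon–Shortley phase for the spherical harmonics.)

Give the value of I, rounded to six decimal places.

0.145631

Checks pass: Σm=0; 14 even; l₃=5∈[3,9].
(2·6+1)(2·3+1)(2·5+1) = 1001
Δ: 4! 8! 2! / 15! → 1/675675
sum: t=1:−1/8640 t=2:+1/2304 t=3:−1/8640 = 7/34560
3j²(6 3 5; 0 0 0) = Δ·Π!·Σ² = 7/429  (sign -1)
(m-triple is (0,0,0) — same symbol as above.)
combine: 4πI² = 1001·7/429·7/429 = 343/1287
take √, sign +1: I = 0.14563067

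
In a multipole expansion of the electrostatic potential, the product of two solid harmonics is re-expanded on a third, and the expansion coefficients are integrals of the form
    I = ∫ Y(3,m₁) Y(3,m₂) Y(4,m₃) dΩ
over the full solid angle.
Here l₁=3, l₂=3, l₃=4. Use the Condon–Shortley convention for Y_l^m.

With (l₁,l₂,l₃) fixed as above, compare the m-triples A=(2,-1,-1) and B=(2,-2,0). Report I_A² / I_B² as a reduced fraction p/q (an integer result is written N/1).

Same 3,3,4: normalisation and zero-m 3j drop out of the ratio.
A: Δ: 2! 4! 4! / 11! → 1/34650; sum: t=0:+1/48 t=1:−1/144 = 1/72; 3j²(3 3 4; 2 -1 -1) = Δ·Π!·Σ² = 16/693  (sign -1)
B: Δ: 2! 4! 4! / 11! → 1/34650; sum: t=0:+1/72 t=1:−1/576 = 7/576; 3j²(3 3 4; 2 -2 0) = Δ·Π!·Σ² = 7/198  (sign +1)
I_A²/I_B² = (16/693)/(7/198) = 32/49

32/49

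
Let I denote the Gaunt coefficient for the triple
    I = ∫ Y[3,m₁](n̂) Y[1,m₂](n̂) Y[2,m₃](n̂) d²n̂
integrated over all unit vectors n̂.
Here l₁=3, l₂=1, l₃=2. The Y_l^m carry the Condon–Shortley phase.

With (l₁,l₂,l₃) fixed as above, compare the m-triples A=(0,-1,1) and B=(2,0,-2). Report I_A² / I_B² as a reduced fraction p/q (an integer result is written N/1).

l's match ⇒ only the (l;m) 3-j factors differ between A and B.
A: triangle coeff Δ(3,1,2) = 1/105; Σ_t [0,0]: t=0:+1/12 = 1/12; (3j)²=1/35 [(3 1 2; 0 -1 1)], sign=-1
B: triangle coeff Δ(3,1,2) = 1/105; Σ_t [1,1]: t=1:−1/24 = -1/24; (3j)²=1/21 [(3 1 2; 2 0 -2)], sign=-1
I_A²/I_B² = (1/35)/(1/21) = 3/5

3/5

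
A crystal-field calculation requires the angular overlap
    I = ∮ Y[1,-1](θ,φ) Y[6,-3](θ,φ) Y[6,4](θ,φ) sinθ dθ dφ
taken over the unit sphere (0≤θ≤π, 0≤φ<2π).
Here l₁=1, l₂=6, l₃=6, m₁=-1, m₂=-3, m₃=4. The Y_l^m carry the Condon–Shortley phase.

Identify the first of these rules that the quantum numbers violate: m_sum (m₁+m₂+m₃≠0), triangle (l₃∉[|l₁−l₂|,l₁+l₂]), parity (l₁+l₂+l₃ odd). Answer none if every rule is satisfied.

Σmᵢ = 0  ✓
l₃∈[|l₁−l₂|,l₁+l₂]=[5,7], have l₃=6  ✓
Σlᵢ = 13 ⇒ odd  ✗

parity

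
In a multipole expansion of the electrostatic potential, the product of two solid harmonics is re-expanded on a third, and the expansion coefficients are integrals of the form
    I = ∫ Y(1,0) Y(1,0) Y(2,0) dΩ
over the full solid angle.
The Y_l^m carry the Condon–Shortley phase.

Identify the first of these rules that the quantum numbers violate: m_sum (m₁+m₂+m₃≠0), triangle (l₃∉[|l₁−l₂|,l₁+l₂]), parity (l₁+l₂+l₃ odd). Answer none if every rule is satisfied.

none

Σmᵢ = 0  ✓
l₃∈[|l₁−l₂|,l₁+l₂]=[0,2], have l₃=2  ✓
Σlᵢ = 4 ⇒ even  ✓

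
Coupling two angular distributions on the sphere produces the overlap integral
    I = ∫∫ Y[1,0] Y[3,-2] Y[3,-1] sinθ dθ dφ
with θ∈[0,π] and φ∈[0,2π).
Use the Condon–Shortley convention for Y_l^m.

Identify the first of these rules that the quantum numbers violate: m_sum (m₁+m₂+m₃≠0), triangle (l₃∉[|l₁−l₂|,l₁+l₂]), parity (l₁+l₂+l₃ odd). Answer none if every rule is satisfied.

azimuthal sum: 0 − 2 − 1 = -3  ✗
2 ≤ 3 ≤ 4 (triangle on l)
L = 1 + 3 + 3 = 7 (odd)

m_sum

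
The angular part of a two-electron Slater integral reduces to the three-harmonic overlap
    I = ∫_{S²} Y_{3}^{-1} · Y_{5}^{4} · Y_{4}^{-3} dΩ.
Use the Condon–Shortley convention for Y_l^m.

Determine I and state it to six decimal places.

0.042401

m-sum 0 ✓  L=12 even ✓  2≤4≤8 ✓
Π(2lᵢ+1) = 7×11×9 = 693
triangle coeff Δ(3,5,4) = 1/180180
Σ_t [1,3]: t=1:−1/576 t=2:+1/144 t=3:−1/576 = 1/288
(3j)²=20/1001 [(3 5 4; 0 0 0)], sign=+1
Σ_t [3,4]: t=3:−1/4320 t=4:+1/5760 = -1/17280
(3j)²=7/4290 [(3 5 4; -1 4 -3)], sign=+1
⇒ 4πI² = 42/1859
I = (+1)√(42/1859/(4π)) = 0.04240138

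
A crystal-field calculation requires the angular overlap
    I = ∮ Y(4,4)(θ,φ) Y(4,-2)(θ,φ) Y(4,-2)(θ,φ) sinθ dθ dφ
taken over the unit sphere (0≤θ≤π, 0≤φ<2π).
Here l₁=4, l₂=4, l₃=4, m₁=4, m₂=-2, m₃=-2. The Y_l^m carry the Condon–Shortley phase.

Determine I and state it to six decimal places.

Checks pass: Σm=0; 12 even; l₃=4∈[0,8].
(2·4+1)(2·4+1)(2·4+1) = 729
Δ: 4! 4! 4! / 13! → 1/450450
sum: t=0:+1/13824 t=1:−1/216 t=2:+1/64 t=3:−1/216 t=4:+1/13824 = 5/768
3j²(4 4 4; 0 0 0) = Δ·Π!·Σ² = 18/1001  (sign +1)
sum: t=0:+1/2304 = 1/2304
3j²(4 4 4; 4 -2 -2) = Δ·Π!·Σ² = 5/143  (sign +1)
combine: 4πI² = 729·18/1001·5/143 = 65610/143143
take √, sign +1: I = 0.19098314

0.190983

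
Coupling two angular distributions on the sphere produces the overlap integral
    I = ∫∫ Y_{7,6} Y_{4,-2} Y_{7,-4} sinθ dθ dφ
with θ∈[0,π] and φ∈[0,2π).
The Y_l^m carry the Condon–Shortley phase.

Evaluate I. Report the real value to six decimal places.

m-sum 0 ✓  L=18 even ✓  3≤7≤11 ✓
Π(2lᵢ+1) = 15×9×15 = 2025
triangle coeff Δ(7,4,7) = 1/58198140
Σ_t [0,4]: t=0:+1/17418240 t=1:−1/622080 t=2:+1/230400 t=3:−1/622080 t=4:+1/17418240 = 1/806400
(3j)²=2268/230945 [(7 4 7; 0 0 0)], sign=-1
Σ_t [0,1]: t=0:+1/34836480 t=1:−1/130636800 = 11/522547200
(3j)²=1331/81396 [(7 4 7; 6 -2 -4)], sign=-1
⇒ 4πI² = 441045/1356277
I = (+1)√(441045/1356277/(4π)) = 0.16086528

0.160865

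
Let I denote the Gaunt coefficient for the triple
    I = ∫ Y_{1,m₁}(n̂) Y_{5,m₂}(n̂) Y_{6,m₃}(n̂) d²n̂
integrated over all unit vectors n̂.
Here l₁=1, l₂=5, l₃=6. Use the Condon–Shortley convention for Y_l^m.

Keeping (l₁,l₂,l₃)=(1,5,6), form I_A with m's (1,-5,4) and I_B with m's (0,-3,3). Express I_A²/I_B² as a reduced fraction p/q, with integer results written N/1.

l's match ⇒ only the (l;m) 3-j factors differ between A and B.
A: triangle coeff Δ(1,5,6) = 1/858; Σ_t [0,0]: t=0:+1/7257600 = 1/7257600; (3j)²=1/858 [(1 5 6; 1 -5 4)], sign=+1
B: triangle coeff Δ(1,5,6) = 1/858; Σ_t [0,0]: t=0:+1/80640 = 1/80640; (3j)²=9/286 [(1 5 6; 0 -3 3)], sign=-1
I_A²/I_B² = (1/858)/(9/286) = 1/27

1/27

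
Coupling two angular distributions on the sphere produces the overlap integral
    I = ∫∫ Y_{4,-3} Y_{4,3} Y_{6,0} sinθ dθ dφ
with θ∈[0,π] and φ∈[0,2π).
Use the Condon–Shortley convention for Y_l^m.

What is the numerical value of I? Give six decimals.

Checks pass: Σm=0; 14 even; l₃=6∈[0,8].
(2·4+1)(2·4+1)(2·6+1) = 1053
Δ: 2! 6! 6! / 15! → 1/1261260
sum: t=0:+1/4608 t=1:−1/1296 t=2:+1/4608 = -7/20736
3j²(4 4 6; 0 0 0) = Δ·Π!·Σ² = 20/1287  (sign -1)
sum: t=1:−1/518400 t=2:+1/28800 = 17/518400
3j²(4 4 6; -3 3 0) = Δ·Π!·Σ² = 289/25740  (sign +1)
combine: 4πI² = 1053·20/1287·289/25740 = 289/1573
take √, sign -1: I = -0.12091485

-0.120915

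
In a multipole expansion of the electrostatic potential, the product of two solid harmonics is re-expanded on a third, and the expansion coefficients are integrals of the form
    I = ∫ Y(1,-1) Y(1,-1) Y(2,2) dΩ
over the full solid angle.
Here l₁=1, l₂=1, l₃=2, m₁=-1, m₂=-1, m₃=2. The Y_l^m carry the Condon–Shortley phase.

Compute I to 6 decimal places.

0.309019

m-sum 0 ✓  L=4 even ✓  0≤2≤2 ✓
Π(2lᵢ+1) = 3×3×5 = 45
triangle coeff Δ(1,1,2) = 1/30
Σ_t [0,0]: t=0:+1/1 = 1/1
(3j)²=2/15 [(1 1 2; 0 0 0)], sign=+1
Σ_t [0,0]: t=0:+1/4 = 1/4
(3j)²=1/5 [(1 1 2; -1 -1 2)], sign=+1
⇒ 4πI² = 6/5
I = (+1)√(6/5/(4π)) = 0.30901936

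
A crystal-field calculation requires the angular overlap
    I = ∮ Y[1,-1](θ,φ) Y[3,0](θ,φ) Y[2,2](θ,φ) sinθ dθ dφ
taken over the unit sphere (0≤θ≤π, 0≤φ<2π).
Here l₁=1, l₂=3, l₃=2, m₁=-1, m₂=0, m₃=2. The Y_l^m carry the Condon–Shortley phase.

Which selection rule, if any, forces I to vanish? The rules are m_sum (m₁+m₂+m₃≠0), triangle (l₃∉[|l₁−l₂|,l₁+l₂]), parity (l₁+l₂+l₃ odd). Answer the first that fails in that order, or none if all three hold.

Σmᵢ = 1  ✗
l₃∈[|l₁−l₂|,l₁+l₂]=[2,4], have l₃=2
Σlᵢ = 6 ⇒ even

m_sum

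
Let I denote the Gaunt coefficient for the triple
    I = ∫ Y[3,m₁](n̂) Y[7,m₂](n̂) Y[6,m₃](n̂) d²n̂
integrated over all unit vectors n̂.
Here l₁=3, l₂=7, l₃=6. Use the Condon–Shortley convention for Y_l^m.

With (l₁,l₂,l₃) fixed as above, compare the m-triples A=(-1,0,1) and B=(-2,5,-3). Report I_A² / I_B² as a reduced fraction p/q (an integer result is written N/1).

56/20625

Shared (l₁,l₂,l₃)=(3,7,6): N and (l;000)² cancel in I_A²/I_B².
A: Δ = 4!·2!·10!/17! = 1/2042040; Racah Σ t=2..4: t=2:+1/115200 t=3:−1/103680 t=4:+1/1451520 = -1/3628800; ⇒ 3j(3 7 6; -1 0 1)² = 1/36465, sgn +1
B: Δ = 4!·2!·10!/17! = 1/2042040; Racah Σ t=3..4: t=3:−1/4354560 t=4:+1/1935360 = 1/3483648; ⇒ 3j(3 7 6; -2 5 -3)² = 125/12376, sgn -1
I_A²/I_B² = (1/36465)/(125/12376) = 56/20625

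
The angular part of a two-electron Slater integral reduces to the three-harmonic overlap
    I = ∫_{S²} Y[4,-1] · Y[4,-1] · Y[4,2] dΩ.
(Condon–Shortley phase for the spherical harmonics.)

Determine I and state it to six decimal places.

m-sum 0 ✓  L=12 even ✓  0≤4≤8 ✓
Π(2lᵢ+1) = 9×9×9 = 729
triangle coeff Δ(4,4,4) = 1/450450
Σ_t [0,4]: t=0:+1/13824 t=1:−1/216 t=2:+1/64 t=3:−1/216 t=4:+1/13824 = 5/768
(3j)²=18/1001 [(4 4 4; 0 0 0)], sign=+1
Σ_t [1,3]: t=1:−1/576 t=2:+1/144 t=3:−1/576 = 1/288
(3j)²=20/1001 [(4 4 4; -1 -1 2)], sign=+1
⇒ 4πI² = 262440/1002001
I = (+1)√(262440/1002001/(4π)) = 0.14436968

0.144370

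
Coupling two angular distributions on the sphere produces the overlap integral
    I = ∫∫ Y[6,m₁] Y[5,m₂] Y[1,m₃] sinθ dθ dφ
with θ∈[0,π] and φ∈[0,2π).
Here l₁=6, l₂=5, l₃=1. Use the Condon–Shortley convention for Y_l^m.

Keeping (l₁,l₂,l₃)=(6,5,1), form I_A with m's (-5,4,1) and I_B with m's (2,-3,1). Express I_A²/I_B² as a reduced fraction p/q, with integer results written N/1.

Shared (l₁,l₂,l₃)=(6,5,1): N and (l;000)² cancel in I_A²/I_B².
A: Δ = 10!·2!·0!/13! = 1/858; Racah Σ t=9..9: t=9:−1/725760 = -1/725760; ⇒ 3j(6 5 1; -5 4 1)² = 5/78, sgn -1
B: Δ = 10!·2!·0!/13! = 1/858; Racah Σ t=2..2: t=2:+1/161280 = 1/161280; ⇒ 3j(6 5 1; 2 -3 1)² = 1/143, sgn +1
I_A²/I_B² = (5/78)/(1/143) = 55/6

55/6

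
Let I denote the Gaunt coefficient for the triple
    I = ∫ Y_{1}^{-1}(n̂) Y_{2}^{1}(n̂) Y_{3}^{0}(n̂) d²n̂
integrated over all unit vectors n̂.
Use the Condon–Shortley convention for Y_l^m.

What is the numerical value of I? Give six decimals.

0.143048

m-sum 0 ✓  L=6 even ✓  1≤3≤3 ✓
Π(2lᵢ+1) = 3×5×7 = 105
triangle coeff Δ(1,2,3) = 1/105
Σ_t [0,0]: t=0:+1/4 = 1/4
(3j)²=3/35 [(1 2 3; 0 0 0)], sign=-1
Σ_t [0,0]: t=0:+1/12 = 1/12
(3j)²=1/35 [(1 2 3; -1 1 0)], sign=-1
⇒ 4πI² = 9/35
I = (+1)√(9/35/(4π)) = 0.14304817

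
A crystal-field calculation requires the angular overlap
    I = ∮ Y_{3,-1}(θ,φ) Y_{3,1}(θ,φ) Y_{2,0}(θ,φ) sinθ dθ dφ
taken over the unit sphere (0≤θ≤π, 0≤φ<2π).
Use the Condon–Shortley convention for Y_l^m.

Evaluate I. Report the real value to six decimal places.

-0.126157

Rules hold: Σm=0, L=8 even, 0≤2≤6.
N = 7·7·5 = 245
Δ = 4!·2!·2!/9! = 1/3780
Racah Σ t=1..3: t=1:−1/24 t=2:+1/4 t=3:−1/24 = 1/6
⇒ 3j(3 3 2; 0 0 0)² = 4/105, sgn +1
Racah Σ t=2..4: t=2:+1/16 t=3:−1/6 t=4:+1/96 = -3/32
⇒ 3j(3 3 2; -1 1 0)² = 3/140, sgn -1
4πI² = N·(3j₀)²·(3jₘ)² = 1/5
I = -1·√(0.2/4π) = -0.12615663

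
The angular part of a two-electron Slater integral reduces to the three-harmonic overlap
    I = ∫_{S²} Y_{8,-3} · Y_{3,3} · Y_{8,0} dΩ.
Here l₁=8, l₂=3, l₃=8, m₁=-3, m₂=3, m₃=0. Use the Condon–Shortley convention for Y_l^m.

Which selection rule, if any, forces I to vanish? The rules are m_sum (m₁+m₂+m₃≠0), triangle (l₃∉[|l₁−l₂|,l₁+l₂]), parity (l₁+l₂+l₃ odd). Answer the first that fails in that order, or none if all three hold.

Σmᵢ = 0  ✓
l₃∈[|l₁−l₂|,l₁+l₂]=[5,11], have l₃=8  ✓
Σlᵢ = 19 ⇒ odd  ✗

parity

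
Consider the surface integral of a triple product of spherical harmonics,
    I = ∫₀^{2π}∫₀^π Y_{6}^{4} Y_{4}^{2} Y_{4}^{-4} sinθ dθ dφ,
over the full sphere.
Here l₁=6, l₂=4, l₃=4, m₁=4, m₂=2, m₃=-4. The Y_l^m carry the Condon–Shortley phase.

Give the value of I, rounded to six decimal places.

0.000000

Σmᵢ = 2 ≠ 0, so the φ-integral vanishes; I = 0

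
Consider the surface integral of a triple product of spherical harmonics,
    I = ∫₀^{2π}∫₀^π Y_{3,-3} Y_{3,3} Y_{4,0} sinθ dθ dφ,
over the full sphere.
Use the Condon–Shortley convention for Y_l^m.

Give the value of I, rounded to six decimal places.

-0.076935

Checks pass: Σm=0; 10 even; l₃=4∈[0,6].
(2·3+1)(2·3+1)(2·4+1) = 441
Δ: 2! 4! 4! / 11! → 1/34650
sum: t=0:+1/72 t=1:−1/16 t=2:+1/72 = -5/144
3j²(3 3 4; 0 0 0) = Δ·Π!·Σ² = 2/77  (sign -1)
sum: t=2:+1/1152 = 1/1152
3j²(3 3 4; -3 3 0) = Δ·Π!·Σ² = 1/154  (sign +1)
combine: 4πI² = 441·2/77·1/154 = 9/121
take √, sign -1: I = -0.07693494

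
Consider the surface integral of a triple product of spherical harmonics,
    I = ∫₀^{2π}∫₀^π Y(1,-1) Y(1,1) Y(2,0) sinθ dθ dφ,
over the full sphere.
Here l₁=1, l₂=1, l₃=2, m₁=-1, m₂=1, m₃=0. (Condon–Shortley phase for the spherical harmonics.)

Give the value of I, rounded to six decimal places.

0.126157

Rules hold: Σm=0, L=4 even, 0≤2≤2.
N = 3·3·5 = 45
Δ = 0!·2!·2!/5! = 1/30
Racah Σ t=0..0: t=0:+1/1 = 1/1
⇒ 3j(1 1 2; 0 0 0)² = 2/15, sgn +1
Racah Σ t=0..0: t=0:+1/4 = 1/4
⇒ 3j(1 1 2; -1 1 0)² = 1/30, sgn +1
4πI² = N·(3j₀)²·(3jₘ)² = 1/5
I = +1·√(0.2/4π) = 0.12615663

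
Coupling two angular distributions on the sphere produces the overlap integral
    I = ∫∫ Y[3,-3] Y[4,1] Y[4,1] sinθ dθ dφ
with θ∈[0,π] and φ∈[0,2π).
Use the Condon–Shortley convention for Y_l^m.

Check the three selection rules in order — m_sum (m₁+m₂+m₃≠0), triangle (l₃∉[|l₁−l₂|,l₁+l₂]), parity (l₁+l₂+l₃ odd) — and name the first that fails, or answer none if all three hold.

m₁+m₂+m₃ = -3 + 1 + 1 = -1  ✗
triangle: |3−4|=1 ≤ l₃=4 ≤ 3+4=7
parity: l₁+l₂+l₃ = 11 is odd

m_sum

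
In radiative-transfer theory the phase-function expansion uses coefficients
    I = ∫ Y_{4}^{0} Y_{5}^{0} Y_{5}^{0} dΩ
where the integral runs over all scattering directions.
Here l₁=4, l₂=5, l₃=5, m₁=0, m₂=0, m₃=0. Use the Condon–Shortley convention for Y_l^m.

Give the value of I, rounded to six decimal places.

0.130198

Checks pass: Σm=0; 14 even; l₃=5∈[1,9].
(2·4+1)(2·5+1)(2·5+1) = 1089
Δ: 4! 4! 6! / 15! → 1/3153150
sum: t=0:+1/69120 t=1:−1/1728 t=2:+1/576 t=3:−1/1728 t=4:+1/69120 = 7/11520
3j²(4 5 5; 0 0 0) = Δ·Π!·Σ² = 2/143  (sign -1)
(m-triple is (0,0,0) — same symbol as above.)
combine: 4πI² = 1089·2/143·2/143 = 36/169
take √, sign +1: I = 0.13019760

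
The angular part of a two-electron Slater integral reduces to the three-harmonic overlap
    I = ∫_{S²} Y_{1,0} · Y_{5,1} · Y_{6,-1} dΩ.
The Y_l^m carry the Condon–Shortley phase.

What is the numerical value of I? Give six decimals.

Checks pass: Σm=0; 12 even; l₃=6∈[4,6].
(2·1+1)(2·5+1)(2·6+1) = 429
Δ: 0! 2! 10! / 13! → 1/858
sum: t=0:+1/14400 = 1/14400
3j²(1 5 6; 0 0 0) = Δ·Π!·Σ² = 6/143  (sign +1)
sum: t=0:+1/17280 = 1/17280
3j²(1 5 6; 0 1 -1) = Δ·Π!·Σ² = 35/858  (sign -1)
combine: 4πI² = 429·6/143·35/858 = 105/143
take √, sign -1: I = -0.24172507

-0.241725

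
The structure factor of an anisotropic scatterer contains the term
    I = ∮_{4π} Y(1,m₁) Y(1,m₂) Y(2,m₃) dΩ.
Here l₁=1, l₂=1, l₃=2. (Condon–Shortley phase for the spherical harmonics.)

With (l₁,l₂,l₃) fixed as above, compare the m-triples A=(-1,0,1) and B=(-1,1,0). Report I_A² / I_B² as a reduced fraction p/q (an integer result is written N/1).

3/1

Same 1,1,2: normalisation and zero-m 3j drop out of the ratio.
A: Δ: 0! 2! 2! / 5! → 1/30; sum: t=0:+1/2 = 1/2; 3j²(1 1 2; -1 0 1) = Δ·Π!·Σ² = 1/10  (sign -1)
B: Δ: 0! 2! 2! / 5! → 1/30; sum: t=0:+1/4 = 1/4; 3j²(1 1 2; -1 1 0) = Δ·Π!·Σ² = 1/30  (sign +1)
I_A²/I_B² = (1/10)/(1/30) = 3/1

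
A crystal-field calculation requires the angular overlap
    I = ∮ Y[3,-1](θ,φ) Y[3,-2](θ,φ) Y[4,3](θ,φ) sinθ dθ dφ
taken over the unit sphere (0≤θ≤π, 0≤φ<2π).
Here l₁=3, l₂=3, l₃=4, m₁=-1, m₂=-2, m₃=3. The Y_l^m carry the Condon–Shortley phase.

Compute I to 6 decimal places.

-0.095955

m-sum 0 ✓  L=10 even ✓  0≤4≤6 ✓
Π(2lᵢ+1) = 7×7×9 = 441
triangle coeff Δ(3,3,4) = 1/34650
Σ_t [0,2]: t=0:+1/72 t=1:−1/16 t=2:+1/72 = -5/144
(3j)²=2/77 [(3 3 4; 0 0 0)], sign=-1
Σ_t [0,1]: t=0:+1/288 t=1:−1/144 = -1/288
(3j)²=1/99 [(3 3 4; -1 -2 3)], sign=+1
⇒ 4πI² = 14/121
I = (-1)√(14/121/(4π)) = -0.09595473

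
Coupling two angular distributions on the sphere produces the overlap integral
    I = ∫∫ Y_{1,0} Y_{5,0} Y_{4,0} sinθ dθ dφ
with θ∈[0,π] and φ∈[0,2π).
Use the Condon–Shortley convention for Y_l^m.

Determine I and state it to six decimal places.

Checks pass: Σm=0; 10 even; l₃=4∈[4,6].
(2·1+1)(2·5+1)(2·4+1) = 297
Δ: 2! 0! 8! / 11! → 1/495
sum: t=1:−1/576 = -1/576
3j²(1 5 4; 0 0 0) = Δ·Π!·Σ² = 5/99  (sign -1)
(m-triple is (0,0,0) — same symbol as above.)
combine: 4πI² = 297·5/99·5/99 = 25/33
take √, sign +1: I = 0.24553200

0.245532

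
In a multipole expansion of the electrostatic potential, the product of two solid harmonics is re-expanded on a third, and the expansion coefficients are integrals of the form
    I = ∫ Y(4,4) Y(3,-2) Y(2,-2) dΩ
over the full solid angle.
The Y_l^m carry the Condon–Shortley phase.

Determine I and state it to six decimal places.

0.000000

Σlᵢ=9 odd — θ-integrand is odd under cosθ→−cosθ; I=0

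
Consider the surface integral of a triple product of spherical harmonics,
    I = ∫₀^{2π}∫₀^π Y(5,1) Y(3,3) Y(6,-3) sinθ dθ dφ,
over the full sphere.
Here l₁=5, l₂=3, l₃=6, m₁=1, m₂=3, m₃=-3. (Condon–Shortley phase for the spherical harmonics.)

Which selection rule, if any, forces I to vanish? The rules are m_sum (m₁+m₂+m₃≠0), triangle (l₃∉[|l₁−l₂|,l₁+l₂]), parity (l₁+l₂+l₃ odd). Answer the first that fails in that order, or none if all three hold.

azimuthal sum: 1 + 3 − 3 = 1  ✗
2 ≤ 6 ≤ 8 (triangle on l)
L = 5 + 3 + 6 = 14 (even)

m_sum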